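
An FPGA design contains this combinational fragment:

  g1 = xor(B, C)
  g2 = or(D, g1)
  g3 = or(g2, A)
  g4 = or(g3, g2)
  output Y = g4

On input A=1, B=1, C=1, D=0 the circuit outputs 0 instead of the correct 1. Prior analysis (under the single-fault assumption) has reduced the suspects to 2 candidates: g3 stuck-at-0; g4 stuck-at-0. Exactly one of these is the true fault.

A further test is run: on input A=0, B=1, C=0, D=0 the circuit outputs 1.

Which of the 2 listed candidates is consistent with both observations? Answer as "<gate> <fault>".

Evaluate each candidate on input A=0, B=1, C=0, D=0:
  g3 stuck-at-0: g1=1, g2=1, g3=0 [stuck-at-0], g4=1 → 1 — matches
  g4 stuck-at-0: g1=1, g2=1, g3=1, g4=0 [stuck-at-0] → 0 — eliminated
Only g3 stuck-at-0 reproduces the observed 1.

g3 stuck-at-0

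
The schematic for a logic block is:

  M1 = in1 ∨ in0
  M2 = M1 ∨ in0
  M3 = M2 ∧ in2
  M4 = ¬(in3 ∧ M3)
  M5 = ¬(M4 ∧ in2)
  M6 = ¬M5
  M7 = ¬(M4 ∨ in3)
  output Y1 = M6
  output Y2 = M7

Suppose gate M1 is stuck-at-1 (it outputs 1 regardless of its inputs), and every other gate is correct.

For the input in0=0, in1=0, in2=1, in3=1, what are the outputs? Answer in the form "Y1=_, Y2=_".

Y1=0, Y2=0

Propagate with M1 forced: M1=1 [stuck-at-1], M2=1, M3=1, M4=0, M5=1, M6=0, M7=0.
So the outputs are Y1=0, Y2=0. (Without the fault they would be Y1=1, Y2=0.)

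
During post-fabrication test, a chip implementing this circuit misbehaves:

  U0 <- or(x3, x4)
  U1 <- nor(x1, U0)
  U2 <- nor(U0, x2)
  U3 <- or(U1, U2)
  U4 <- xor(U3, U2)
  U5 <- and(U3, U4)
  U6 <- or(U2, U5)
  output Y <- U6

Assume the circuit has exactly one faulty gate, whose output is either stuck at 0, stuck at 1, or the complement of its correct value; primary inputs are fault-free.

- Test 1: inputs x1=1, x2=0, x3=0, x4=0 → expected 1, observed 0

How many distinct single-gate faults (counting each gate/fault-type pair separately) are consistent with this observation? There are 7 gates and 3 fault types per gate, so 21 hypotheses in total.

6

Fault-free: U0=0, U1=0, U2=1, U3=1, U4=0, U5=0, U6=1 → 1. Observed 0.
  U0: stuck-at-1, inverted output ✓; others ✗
  U1: none of the 3 fault types match ✗
  U2: stuck-at-0, inverted output ✓; others ✗
  U3: none of the 3 fault types match ✗
  U4: none of the 3 fault types match ✗
  U5: none of the 3 fault types match ✗
  U6: stuck-at-0, inverted output ✓; others ✗
Consistent faults: {U0 stuck-at-1, U0 inverted output, U2 stuck-at-0, U2 inverted output, U6 stuck-at-0, U6 inverted output} — 6 in all.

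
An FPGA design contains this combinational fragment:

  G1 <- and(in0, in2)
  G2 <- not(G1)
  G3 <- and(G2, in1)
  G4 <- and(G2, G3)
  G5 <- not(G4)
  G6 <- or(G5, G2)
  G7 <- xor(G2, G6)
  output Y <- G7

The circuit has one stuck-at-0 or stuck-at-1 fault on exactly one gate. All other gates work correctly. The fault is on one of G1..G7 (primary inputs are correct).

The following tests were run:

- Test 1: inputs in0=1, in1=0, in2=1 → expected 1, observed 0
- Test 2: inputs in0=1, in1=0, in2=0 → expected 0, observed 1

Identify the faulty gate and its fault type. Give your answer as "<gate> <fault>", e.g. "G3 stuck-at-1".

G6 stuck-at-0

Fault-free values for test 1 (in0=1, in1=0, in2=1): G1=1, G2=0, G3=0, G4=0, G5=1, G6=1, G7=1, giving Y=1. Observed 0.
Test 1: faults giving observed 0 are {G1 stuck-at-0, G2 stuck-at-1, G4 stuck-at-1, G5 stuck-at-0, G6 stuck-at-0, G7 stuck-at-0}.
Test 2 (in0=1, in1=0, in2=0): fault-free G1=0, G2=1, G3=0, G4=0, G5=1, G6=1, G7=0 → 0; observed 1. Eliminates G1 stuck-at-0, G2 stuck-at-1, G4 stuck-at-1, G5 stuck-at-0, G7 stuck-at-0.
Only G6 stuck-at-0 is consistent with every test.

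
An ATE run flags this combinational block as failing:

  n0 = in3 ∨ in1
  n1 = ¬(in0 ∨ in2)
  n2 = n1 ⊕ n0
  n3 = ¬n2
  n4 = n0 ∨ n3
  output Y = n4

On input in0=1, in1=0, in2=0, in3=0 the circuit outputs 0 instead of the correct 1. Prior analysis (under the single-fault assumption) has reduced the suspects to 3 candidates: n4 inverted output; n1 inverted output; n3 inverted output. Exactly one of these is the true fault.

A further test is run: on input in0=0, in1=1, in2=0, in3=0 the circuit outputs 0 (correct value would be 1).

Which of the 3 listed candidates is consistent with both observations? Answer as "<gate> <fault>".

n4 inverted output

Evaluate each candidate on input in0=0, in1=1, in2=0, in3=0:
  n4 inverted output: n0=1, n1=1, n2=0, n3=1, n4=0 [inverted output] → 0 — matches
  n1 inverted output: n0=1, n1=0 [inverted output], n2=1, n3=0, n4=1 → 1 — eliminated
  n3 inverted output: n0=1, n1=1, n2=0, n3=0 [inverted output], n4=1 → 1 — eliminated
Only n4 inverted output reproduces the observed 0.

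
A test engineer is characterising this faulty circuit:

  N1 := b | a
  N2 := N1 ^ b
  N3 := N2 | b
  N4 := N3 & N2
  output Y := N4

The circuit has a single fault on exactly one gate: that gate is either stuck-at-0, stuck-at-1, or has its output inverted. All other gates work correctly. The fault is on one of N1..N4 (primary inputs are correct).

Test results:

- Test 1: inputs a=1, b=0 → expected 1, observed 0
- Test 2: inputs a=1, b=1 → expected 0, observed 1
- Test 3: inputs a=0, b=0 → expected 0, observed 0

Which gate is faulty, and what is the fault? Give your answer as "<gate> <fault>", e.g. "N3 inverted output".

Fault-free values for test 1 (a=1, b=0): N1=1, N2=1, N3=1, N4=1, giving Y=1. Observed 0.
Test 1: faults giving observed 0 are {N1 stuck-at-0, N1 inverted output, N2 stuck-at-0, N2 inverted output, N3 stuck-at-0, N3 inverted output, N4 stuck-at-0, N4 inverted output}.
Test 2 (a=1, b=1): fault-free N1=1, N2=0, N3=1, N4=0 → 0; observed 1. Eliminates N2 stuck-at-0, N3 stuck-at-0, N3 inverted output, N4 stuck-at-0.
Test 3 (a=0, b=0): fault-free N1=0, N2=0, N3=0, N4=0 → 0; observed 0. Eliminates N1 inverted output, N2 inverted output, N4 inverted output.
Only N1 stuck-at-0 is consistent with every test.

N1 stuck-at-0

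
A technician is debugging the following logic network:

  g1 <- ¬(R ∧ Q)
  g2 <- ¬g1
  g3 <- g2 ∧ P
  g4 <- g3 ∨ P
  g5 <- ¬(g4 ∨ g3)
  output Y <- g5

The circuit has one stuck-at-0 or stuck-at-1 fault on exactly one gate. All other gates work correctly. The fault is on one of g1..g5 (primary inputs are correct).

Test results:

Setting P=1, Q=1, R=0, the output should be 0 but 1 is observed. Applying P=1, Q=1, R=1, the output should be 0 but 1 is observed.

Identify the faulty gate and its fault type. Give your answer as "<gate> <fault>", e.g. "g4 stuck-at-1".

Fault-free values for test 1 (P=1, Q=1, R=0): g1=1, g2=0, g3=0, g4=1, g5=0, giving Y=0. Observed 1.
Test 1: faults giving observed 1 are {g4 stuck-at-0, g5 stuck-at-1}.
Test 2 (P=1, Q=1, R=1): fault-free g1=0, g2=1, g3=1, g4=1, g5=0 → 0; observed 1. Eliminates g4 stuck-at-0.
Only g5 stuck-at-1 is consistent with every test.

g5 stuck-at-1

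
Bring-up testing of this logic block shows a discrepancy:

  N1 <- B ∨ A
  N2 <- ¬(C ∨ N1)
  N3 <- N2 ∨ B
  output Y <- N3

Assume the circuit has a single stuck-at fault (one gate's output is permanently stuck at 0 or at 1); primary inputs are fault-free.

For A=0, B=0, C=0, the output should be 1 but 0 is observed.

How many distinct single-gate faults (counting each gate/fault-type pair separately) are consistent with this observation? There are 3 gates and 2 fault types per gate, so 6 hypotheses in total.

3

Fault-free: N1=0, N2=1, N3=1 → 1. Observed 0.
  N1 stuck-at-0: output 1 ✗
  N1 stuck-at-1: output 0 ✓
  N2 stuck-at-0: output 0 ✓
  N2 stuck-at-1: output 1 ✗
  N3 stuck-at-0: output 0 ✓
  N3 stuck-at-1: output 1 ✗
Consistent faults: {N1 stuck-at-1, N2 stuck-at-0, N3 stuck-at-0} — 3 in all.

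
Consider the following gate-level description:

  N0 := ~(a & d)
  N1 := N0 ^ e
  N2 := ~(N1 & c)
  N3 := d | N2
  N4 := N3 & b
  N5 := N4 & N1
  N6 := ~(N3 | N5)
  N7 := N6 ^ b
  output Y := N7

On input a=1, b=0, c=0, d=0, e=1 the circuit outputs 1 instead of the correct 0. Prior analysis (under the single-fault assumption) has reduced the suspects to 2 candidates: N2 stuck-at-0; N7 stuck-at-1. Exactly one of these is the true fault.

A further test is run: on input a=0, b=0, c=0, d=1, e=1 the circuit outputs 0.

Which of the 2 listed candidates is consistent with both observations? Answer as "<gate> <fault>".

Evaluate each candidate on input a=0, b=0, c=0, d=1, e=1:
  N2 stuck-at-0: N0=1, N1=0, N2=0 [stuck-at-0], N3=1, N4=0, N5=0, N6=0, N7=0 → 0 — matches
  N7 stuck-at-1: N0=1, N1=0, N2=1, N3=1, N4=0, N5=0, N6=0, N7=1 [stuck-at-1] → 1 — eliminated
Only N2 stuck-at-0 reproduces the observed 0.

N2 stuck-at-0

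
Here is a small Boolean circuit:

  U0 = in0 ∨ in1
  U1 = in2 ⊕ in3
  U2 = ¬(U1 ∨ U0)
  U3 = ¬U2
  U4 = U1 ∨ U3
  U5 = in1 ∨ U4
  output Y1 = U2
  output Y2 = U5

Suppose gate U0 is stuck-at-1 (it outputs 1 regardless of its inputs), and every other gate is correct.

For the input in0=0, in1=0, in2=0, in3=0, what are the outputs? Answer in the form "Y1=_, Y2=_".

Propagate with U0 forced: U0=1 [stuck-at-1], U1=0, U2=0, U3=1, U4=1, U5=1.
So the outputs are Y1=0, Y2=1. (Without the fault they would be Y1=1, Y2=0.)

Y1=0, Y2=1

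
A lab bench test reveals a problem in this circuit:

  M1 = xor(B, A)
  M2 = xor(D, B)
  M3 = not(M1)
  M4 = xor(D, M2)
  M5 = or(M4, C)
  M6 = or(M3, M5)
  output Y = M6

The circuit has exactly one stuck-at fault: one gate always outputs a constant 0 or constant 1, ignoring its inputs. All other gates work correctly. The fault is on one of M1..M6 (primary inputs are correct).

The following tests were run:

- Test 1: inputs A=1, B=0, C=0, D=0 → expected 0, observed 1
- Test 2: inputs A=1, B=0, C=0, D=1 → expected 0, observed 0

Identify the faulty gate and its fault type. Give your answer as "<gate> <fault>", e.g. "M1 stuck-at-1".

M2 stuck-at-1

Fault-free values for test 1 (A=1, B=0, C=0, D=0): M1=1, M2=0, M3=0, M4=0, M5=0, M6=0, giving Y=0. Observed 1.
Test 1: faults giving observed 1 are {M1 stuck-at-0, M2 stuck-at-1, M3 stuck-at-1, M4 stuck-at-1, M5 stuck-at-1, M6 stuck-at-1}.
Test 2 (A=1, B=0, C=0, D=1): fault-free M1=1, M2=1, M3=0, M4=0, M5=0, M6=0 → 0; observed 0. Eliminates M1 stuck-at-0, M3 stuck-at-1, M4 stuck-at-1, M5 stuck-at-1, M6 stuck-at-1.
Only M2 stuck-at-1 is consistent with every test.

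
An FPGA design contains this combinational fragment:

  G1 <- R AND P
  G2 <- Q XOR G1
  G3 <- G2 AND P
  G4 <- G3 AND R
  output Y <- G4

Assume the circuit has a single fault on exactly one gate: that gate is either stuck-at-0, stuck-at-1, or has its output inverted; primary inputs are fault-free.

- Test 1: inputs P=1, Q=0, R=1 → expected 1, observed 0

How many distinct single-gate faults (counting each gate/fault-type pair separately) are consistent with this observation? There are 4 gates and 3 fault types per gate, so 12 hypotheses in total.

Fault-free: G1=1, G2=1, G3=1, G4=1 → 1. Observed 0.
  G1 stuck-at-0: output 0 ✓
  G1 stuck-at-1: output 1 ✗
  G1 inverted output: output 0 ✓
  G2 stuck-at-0: output 0 ✓
  G2 stuck-at-1: output 1 ✗
  G2 inverted output: output 0 ✓
  G3 stuck-at-0: output 0 ✓
  G3 stuck-at-1: output 1 ✗
  G3 inverted output: output 0 ✓
  G4 stuck-at-0: output 0 ✓
  G4 stuck-at-1: output 1 ✗
  G4 inverted output: output 0 ✓
Consistent faults: {G1 stuck-at-0, G1 inverted output, G2 stuck-at-0, G2 inverted output, G3 stuck-at-0, G3 inverted output, G4 stuck-at-0, G4 inverted output} — 8 in all.

8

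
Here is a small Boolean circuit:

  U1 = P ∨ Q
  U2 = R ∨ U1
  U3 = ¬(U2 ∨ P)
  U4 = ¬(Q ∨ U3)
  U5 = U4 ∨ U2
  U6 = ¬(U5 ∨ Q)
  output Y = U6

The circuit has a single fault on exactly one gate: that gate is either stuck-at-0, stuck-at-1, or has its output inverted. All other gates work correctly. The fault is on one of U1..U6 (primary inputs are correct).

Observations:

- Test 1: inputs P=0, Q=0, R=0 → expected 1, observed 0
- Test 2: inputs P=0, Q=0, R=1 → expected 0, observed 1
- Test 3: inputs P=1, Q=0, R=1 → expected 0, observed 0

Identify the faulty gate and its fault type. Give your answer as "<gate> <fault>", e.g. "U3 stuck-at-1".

Fault-free values for test 1 (P=0, Q=0, R=0): U1=0, U2=0, U3=1, U4=0, U5=0, U6=1, giving Y=1. Observed 0.
Test 1: faults giving observed 0 are {U1 stuck-at-1, U1 inverted output, U2 stuck-at-1, U2 inverted output, U3 stuck-at-0, U3 inverted output, U4 stuck-at-1, U4 inverted output, U5 stuck-at-1, U5 inverted output, U6 stuck-at-0, U6 inverted output}.
Test 2 (P=0, Q=0, R=1): fault-free U1=0, U2=1, U3=0, U4=1, U5=1, U6=0 → 0; observed 1. Eliminates U1 stuck-at-1, U1 inverted output, U2 stuck-at-1, U3 stuck-at-0, U3 inverted output, U4 stuck-at-1, U4 inverted output, U5 stuck-at-1, U6 stuck-at-0.
Test 3 (P=1, Q=0, R=1): fault-free U1=1, U2=1, U3=0, U4=1, U5=1, U6=0 → 0; observed 0. Eliminates U5 inverted output, U6 inverted output.
Only U2 inverted output is consistent with every test.

U2 inverted output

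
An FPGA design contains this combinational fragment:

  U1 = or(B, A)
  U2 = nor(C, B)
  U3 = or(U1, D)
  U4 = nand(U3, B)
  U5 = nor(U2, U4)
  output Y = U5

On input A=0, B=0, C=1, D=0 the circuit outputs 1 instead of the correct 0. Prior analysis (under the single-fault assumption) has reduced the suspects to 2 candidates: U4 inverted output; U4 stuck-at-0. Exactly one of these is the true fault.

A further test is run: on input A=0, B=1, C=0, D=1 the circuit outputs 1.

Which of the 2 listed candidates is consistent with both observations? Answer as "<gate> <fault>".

Evaluate each candidate on input A=0, B=1, C=0, D=1:
  U4 inverted output: U1=1, U2=0, U3=1, U4=1 [inverted output], U5=0 → 0 — eliminated
  U4 stuck-at-0: U1=1, U2=0, U3=1, U4=0 [stuck-at-0], U5=1 → 1 — matches
Only U4 stuck-at-0 reproduces the observed 1.

U4 stuck-at-0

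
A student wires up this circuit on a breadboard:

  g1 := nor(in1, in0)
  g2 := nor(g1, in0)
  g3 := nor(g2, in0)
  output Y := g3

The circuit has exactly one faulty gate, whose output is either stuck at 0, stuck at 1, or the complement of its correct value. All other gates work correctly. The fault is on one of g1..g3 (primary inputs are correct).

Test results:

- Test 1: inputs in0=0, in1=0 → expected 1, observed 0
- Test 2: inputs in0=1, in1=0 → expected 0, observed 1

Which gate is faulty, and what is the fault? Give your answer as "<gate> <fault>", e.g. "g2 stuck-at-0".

g3 inverted output

Fault-free values for test 1 (in0=0, in1=0): g1=1, g2=0, g3=1, giving Y=1. Observed 0.
Test 1: faults giving observed 0 are {g1 stuck-at-0, g1 inverted output, g2 stuck-at-1, g2 inverted output, g3 stuck-at-0, g3 inverted output}.
Test 2 (in0=1, in1=0): fault-free g1=0, g2=0, g3=0 → 0; observed 1. Eliminates g1 stuck-at-0, g1 inverted output, g2 stuck-at-1, g2 inverted output, g3 stuck-at-0.
Only g3 inverted output is consistent with every test.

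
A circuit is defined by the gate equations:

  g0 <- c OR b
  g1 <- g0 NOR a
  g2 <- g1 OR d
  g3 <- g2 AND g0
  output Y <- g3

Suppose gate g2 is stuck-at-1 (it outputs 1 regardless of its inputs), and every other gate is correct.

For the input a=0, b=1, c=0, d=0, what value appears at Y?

1

Propagate with g2 forced: g0=1, g1=0, g2=1 [stuck-at-1], g3=1.
So Y = 1. (Without the fault it would be 0.)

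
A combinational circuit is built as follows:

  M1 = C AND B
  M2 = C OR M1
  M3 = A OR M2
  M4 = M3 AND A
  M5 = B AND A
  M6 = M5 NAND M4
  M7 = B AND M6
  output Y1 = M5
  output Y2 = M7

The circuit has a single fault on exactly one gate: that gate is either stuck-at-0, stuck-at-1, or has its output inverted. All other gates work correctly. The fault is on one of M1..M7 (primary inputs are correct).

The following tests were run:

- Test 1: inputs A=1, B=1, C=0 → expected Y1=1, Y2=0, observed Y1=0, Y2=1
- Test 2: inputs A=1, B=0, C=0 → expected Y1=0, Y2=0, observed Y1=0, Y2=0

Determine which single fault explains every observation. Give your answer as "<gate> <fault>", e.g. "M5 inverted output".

M5 stuck-at-0

Fault-free values for test 1 (A=1, B=1, C=0): M1=0, M2=0, M3=1, M4=1, M5=1, M6=0, M7=0, giving Y1=1, Y2=0. Observed Y1=0, Y2=1.
Test 1: faults giving observed Y1=0, Y2=1 are {M5 stuck-at-0, M5 inverted output}.
Test 2 (A=1, B=0, C=0): fault-free M1=0, M2=0, M3=1, M4=1, M5=0, M6=1, M7=0 → Y1=0, Y2=0; observed Y1=0, Y2=0. Eliminates M5 inverted output.
Only M5 stuck-at-0 is consistent with every test.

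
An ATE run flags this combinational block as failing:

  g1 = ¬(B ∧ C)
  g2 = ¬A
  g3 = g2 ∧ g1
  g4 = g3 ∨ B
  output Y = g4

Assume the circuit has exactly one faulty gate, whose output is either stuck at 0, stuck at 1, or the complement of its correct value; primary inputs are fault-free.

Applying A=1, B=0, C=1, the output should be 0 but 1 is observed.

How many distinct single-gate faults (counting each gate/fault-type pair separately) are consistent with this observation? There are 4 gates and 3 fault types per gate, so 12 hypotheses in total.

Fault-free: g1=1, g2=0, g3=0, g4=0 → 0. Observed 1.
  g1 stuck-at-0: output 0 ✗
  g1 stuck-at-1: output 0 ✗
  g1 inverted output: output 0 ✗
  g2 stuck-at-0: output 0 ✗
  g2 stuck-at-1: output 1 ✓
  g2 inverted output: output 1 ✓
  g3 stuck-at-0: output 0 ✗
  g3 stuck-at-1: output 1 ✓
  g3 inverted output: output 1 ✓
  g4 stuck-at-0: output 0 ✗
  g4 stuck-at-1: output 1 ✓
  g4 inverted output: output 1 ✓
Consistent faults: {g2 stuck-at-1, g2 inverted output, g3 stuck-at-1, g3 inverted output, g4 stuck-at-1, g4 inverted output} — 6 in all.

6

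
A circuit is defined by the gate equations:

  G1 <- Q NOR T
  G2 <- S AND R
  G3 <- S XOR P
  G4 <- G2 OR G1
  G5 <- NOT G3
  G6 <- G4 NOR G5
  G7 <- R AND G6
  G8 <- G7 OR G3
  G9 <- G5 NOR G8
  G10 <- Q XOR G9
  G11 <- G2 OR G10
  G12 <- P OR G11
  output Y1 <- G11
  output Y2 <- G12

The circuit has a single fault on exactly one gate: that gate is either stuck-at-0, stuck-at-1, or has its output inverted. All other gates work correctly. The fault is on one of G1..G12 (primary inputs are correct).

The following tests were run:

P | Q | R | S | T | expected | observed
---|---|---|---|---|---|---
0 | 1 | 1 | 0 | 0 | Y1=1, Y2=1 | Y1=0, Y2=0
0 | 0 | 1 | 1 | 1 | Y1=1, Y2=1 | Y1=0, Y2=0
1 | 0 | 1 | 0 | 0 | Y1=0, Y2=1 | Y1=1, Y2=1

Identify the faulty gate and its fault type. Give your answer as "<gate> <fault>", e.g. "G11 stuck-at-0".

Fault-free values for test 1 (P=0, Q=1, R=1, S=0, T=0): G1=0, G2=0, G3=0, G4=0, G5=1, G6=0, G7=0, G8=0, G9=0, G10=1, G11=1, G12=1, giving Y1=1, Y2=1. Observed Y1=0, Y2=0.
Test 1: faults giving observed Y1=0, Y2=0 are {G9 stuck-at-1, G9 inverted output, G10 stuck-at-0, G10 inverted output, G11 stuck-at-0, G11 inverted output}.
Test 2 (P=0, Q=0, R=1, S=1, T=1): fault-free G1=0, G2=1, G3=1, G4=1, G5=0, G6=0, G7=0, G8=1, G9=0, G10=0, G11=1, G12=1 → Y1=1, Y2=1; observed Y1=0, Y2=0. Eliminates G9 stuck-at-1, G9 inverted output, G10 stuck-at-0, G10 inverted output.
Test 3 (P=1, Q=0, R=1, S=0, T=0): fault-free G1=1, G2=0, G3=1, G4=1, G5=0, G6=0, G7=0, G8=1, G9=0, G10=0, G11=0, G12=1 → Y1=0, Y2=1; observed Y1=1, Y2=1. Eliminates G11 stuck-at-0.
Only G11 inverted output is consistent with every test.

G11 inverted output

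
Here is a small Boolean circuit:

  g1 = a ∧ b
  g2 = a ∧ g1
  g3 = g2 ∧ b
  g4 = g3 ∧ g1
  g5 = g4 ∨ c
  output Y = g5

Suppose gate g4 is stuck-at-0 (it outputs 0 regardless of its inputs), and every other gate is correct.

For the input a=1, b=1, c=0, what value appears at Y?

Propagate with g4 forced: g1=1, g2=1, g3=1, g4=0 [stuck-at-0], g5=0.
So Y = 0. (Without the fault it would be 1.)

0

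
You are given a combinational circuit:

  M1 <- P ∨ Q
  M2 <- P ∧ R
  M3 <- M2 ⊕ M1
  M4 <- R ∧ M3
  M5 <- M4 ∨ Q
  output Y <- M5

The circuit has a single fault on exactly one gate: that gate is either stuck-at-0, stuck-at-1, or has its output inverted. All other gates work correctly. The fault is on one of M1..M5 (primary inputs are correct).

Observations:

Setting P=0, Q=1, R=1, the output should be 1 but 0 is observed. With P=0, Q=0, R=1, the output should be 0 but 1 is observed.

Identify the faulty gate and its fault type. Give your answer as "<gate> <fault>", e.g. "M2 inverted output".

M5 inverted output

Fault-free values for test 1 (P=0, Q=1, R=1): M1=1, M2=0, M3=1, M4=1, M5=1, giving Y=1. Observed 0.
Test 1: faults giving observed 0 are {M5 stuck-at-0, M5 inverted output}.
Test 2 (P=0, Q=0, R=1): fault-free M1=0, M2=0, M3=0, M4=0, M5=0 → 0; observed 1. Eliminates M5 stuck-at-0.
Only M5 inverted output is consistent with every test.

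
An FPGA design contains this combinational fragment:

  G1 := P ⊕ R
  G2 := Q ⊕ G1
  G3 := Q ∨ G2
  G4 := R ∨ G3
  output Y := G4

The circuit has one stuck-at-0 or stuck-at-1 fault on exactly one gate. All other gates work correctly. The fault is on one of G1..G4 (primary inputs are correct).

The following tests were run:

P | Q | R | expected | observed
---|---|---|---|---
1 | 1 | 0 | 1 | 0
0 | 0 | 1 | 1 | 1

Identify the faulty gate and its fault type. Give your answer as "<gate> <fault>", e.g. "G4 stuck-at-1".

G3 stuck-at-0

Fault-free values for test 1 (P=1, Q=1, R=0): G1=1, G2=0, G3=1, G4=1, giving Y=1. Observed 0.
Test 1: faults giving observed 0 are {G3 stuck-at-0, G4 stuck-at-0}.
Test 2 (P=0, Q=0, R=1): fault-free G1=1, G2=1, G3=1, G4=1 → 1; observed 1. Eliminates G4 stuck-at-0.
Only G3 stuck-at-0 is consistent with every test.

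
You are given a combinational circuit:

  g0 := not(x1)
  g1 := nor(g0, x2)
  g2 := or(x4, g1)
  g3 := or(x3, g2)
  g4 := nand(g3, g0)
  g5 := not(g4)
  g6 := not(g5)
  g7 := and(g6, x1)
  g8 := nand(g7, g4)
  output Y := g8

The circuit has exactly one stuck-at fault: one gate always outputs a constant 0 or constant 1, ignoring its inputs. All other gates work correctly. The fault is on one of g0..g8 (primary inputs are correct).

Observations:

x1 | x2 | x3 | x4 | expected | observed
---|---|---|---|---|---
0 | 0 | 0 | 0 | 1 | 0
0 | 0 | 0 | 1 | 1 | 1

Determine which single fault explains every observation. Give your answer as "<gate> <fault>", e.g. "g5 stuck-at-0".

Fault-free values for test 1 (x1=0, x2=0, x3=0, x4=0): g0=1, g1=0, g2=0, g3=0, g4=1, g5=0, g6=1, g7=0, g8=1, giving Y=1. Observed 0.
Test 1: faults giving observed 0 are {g7 stuck-at-1, g8 stuck-at-0}.
Test 2 (x1=0, x2=0, x3=0, x4=1): fault-free g0=1, g1=0, g2=1, g3=1, g4=0, g5=1, g6=0, g7=0, g8=1 → 1; observed 1. Eliminates g8 stuck-at-0.
Only g7 stuck-at-1 is consistent with every test.

g7 stuck-at-1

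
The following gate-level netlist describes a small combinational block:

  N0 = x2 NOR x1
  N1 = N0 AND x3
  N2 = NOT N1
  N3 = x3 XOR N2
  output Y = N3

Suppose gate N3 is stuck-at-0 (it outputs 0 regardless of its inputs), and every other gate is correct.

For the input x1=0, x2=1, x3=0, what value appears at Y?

Propagate with N3 forced: N0=0, N1=0, N2=1, N3=0 [stuck-at-0].
So Y = 0. (Without the fault it would be 1.)

0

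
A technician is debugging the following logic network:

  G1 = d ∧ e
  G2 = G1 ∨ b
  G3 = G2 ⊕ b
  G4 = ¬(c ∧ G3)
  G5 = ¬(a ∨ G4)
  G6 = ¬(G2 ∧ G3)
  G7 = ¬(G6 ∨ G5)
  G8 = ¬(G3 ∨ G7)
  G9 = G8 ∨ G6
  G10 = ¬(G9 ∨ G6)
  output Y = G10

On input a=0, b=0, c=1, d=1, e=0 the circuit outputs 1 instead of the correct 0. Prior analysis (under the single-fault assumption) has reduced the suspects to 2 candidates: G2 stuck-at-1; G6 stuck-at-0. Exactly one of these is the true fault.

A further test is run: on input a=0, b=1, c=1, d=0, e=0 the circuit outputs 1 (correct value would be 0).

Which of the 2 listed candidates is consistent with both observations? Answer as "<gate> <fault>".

Evaluate each candidate on input a=0, b=1, c=1, d=0, e=0:
  G2 stuck-at-1: G1=0, G2=1 [stuck-at-1], G3=0, G4=1, G5=0, G6=1, G7=0, G8=1, G9=1, G10=0 → 0 — eliminated
  G6 stuck-at-0: G1=0, G2=1, G3=0, G4=1, G5=0, G6=0 [stuck-at-0], G7=1, G8=0, G9=0, G10=1 → 1 — matches
Only G6 stuck-at-0 reproduces the observed 1.

G6 stuck-at-0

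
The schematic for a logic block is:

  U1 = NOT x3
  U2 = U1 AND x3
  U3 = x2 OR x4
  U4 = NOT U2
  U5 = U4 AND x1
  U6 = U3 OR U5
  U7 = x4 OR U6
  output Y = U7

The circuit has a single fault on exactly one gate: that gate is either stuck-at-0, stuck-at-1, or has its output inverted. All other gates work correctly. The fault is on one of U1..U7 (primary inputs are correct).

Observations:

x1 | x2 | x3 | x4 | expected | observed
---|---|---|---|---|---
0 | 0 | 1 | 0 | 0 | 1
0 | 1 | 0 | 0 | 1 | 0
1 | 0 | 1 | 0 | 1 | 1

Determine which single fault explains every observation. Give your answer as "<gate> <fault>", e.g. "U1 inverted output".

U3 inverted output

Fault-free values for test 1 (x1=0, x2=0, x3=1, x4=0): U1=0, U2=0, U3=0, U4=1, U5=0, U6=0, U7=0, giving Y=0. Observed 1.
Test 1: faults giving observed 1 are {U3 stuck-at-1, U3 inverted output, U5 stuck-at-1, U5 inverted output, U6 stuck-at-1, U6 inverted output, U7 stuck-at-1, U7 inverted output}.
Test 2 (x1=0, x2=1, x3=0, x4=0): fault-free U1=1, U2=0, U3=1, U4=1, U5=0, U6=1, U7=1 → 1; observed 0. Eliminates U3 stuck-at-1, U5 stuck-at-1, U5 inverted output, U6 stuck-at-1, U7 stuck-at-1.
Test 3 (x1=1, x2=0, x3=1, x4=0): fault-free U1=0, U2=0, U3=0, U4=1, U5=1, U6=1, U7=1 → 1; observed 1. Eliminates U6 inverted output, U7 inverted output.
Only U3 inverted output is consistent with every test.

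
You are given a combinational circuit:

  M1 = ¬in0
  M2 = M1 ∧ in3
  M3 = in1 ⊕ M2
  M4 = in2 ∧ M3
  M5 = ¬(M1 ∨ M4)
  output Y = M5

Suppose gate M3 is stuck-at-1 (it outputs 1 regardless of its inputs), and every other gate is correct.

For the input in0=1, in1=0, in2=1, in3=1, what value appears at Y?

Propagate with M3 forced: M1=0, M2=0, M3=1 [stuck-at-1], M4=1, M5=0.
So Y = 0. (Without the fault it would be 1.)

0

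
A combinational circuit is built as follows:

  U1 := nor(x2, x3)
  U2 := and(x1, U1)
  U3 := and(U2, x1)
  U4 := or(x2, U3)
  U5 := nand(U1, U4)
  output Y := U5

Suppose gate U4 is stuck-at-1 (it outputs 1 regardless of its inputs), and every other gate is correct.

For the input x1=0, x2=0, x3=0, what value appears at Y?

Propagate with U4 forced: U1=1, U2=0, U3=0, U4=1 [stuck-at-1], U5=0.
So Y = 0. (Without the fault it would be 1.)

0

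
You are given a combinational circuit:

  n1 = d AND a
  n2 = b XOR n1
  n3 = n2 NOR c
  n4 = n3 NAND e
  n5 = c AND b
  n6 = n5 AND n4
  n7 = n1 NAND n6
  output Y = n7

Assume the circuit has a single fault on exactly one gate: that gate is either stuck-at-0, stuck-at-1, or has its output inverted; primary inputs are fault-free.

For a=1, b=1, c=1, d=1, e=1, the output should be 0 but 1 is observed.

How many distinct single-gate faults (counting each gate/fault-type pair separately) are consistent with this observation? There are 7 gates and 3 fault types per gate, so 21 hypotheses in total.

12

Fault-free: n1=1, n2=0, n3=0, n4=1, n5=1, n6=1, n7=0 → 0. Observed 1.
  n1: stuck-at-0, inverted output ✓; others ✗
  n2: none of the 3 fault types match ✗
  n3: stuck-at-1, inverted output ✓; others ✗
  n4: stuck-at-0, inverted output ✓; others ✗
  n5: stuck-at-0, inverted output ✓; others ✗
  n6: stuck-at-0, inverted output ✓; others ✗
  n7: stuck-at-1, inverted output ✓; others ✗
Consistent faults: {n1 stuck-at-0, n1 inverted output, n3 stuck-at-1, n3 inverted output, n4 stuck-at-0, n4 inverted output, n5 stuck-at-0, n5 inverted output, n6 stuck-at-0, n6 inverted output, n7 stuck-at-1, n7 inverted output} — 12 in all.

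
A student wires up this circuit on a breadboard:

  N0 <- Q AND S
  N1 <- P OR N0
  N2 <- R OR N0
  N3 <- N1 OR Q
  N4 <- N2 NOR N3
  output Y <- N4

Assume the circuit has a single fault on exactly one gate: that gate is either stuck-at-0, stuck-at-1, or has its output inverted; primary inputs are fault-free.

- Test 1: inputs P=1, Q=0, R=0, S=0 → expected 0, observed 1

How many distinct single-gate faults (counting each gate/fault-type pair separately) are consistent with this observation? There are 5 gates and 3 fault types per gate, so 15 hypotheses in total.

6

Fault-free: N0=0, N1=1, N2=0, N3=1, N4=0 → 0. Observed 1.
  N0: none of the 3 fault types match ✗
  N1: stuck-at-0, inverted output ✓; others ✗
  N2: none of the 3 fault types match ✗
  N3: stuck-at-0, inverted output ✓; others ✗
  N4: stuck-at-1, inverted output ✓; others ✗
Consistent faults: {N1 stuck-at-0, N1 inverted output, N3 stuck-at-0, N3 inverted output, N4 stuck-at-1, N4 inverted output} — 6 in all.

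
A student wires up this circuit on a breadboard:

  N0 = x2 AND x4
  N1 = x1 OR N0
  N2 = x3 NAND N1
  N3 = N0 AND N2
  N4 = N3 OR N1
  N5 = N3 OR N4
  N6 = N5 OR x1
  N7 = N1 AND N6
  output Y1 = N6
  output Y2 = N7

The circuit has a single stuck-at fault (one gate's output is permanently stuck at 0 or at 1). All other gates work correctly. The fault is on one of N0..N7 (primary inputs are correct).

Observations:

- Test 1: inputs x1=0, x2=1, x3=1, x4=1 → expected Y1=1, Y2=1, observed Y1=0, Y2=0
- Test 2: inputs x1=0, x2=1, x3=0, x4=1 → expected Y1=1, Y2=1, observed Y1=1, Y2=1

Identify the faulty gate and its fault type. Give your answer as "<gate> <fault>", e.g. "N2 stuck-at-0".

N4 stuck-at-0

Fault-free values for test 1 (x1=0, x2=1, x3=1, x4=1): N0=1, N1=1, N2=0, N3=0, N4=1, N5=1, N6=1, N7=1, giving Y1=1, Y2=1. Observed Y1=0, Y2=0.
Test 1: faults giving observed Y1=0, Y2=0 are {N0 stuck-at-0, N4 stuck-at-0, N5 stuck-at-0, N6 stuck-at-0}.
Test 2 (x1=0, x2=1, x3=0, x4=1): fault-free N0=1, N1=1, N2=1, N3=1, N4=1, N5=1, N6=1, N7=1 → Y1=1, Y2=1; observed Y1=1, Y2=1. Eliminates N0 stuck-at-0, N5 stuck-at-0, N6 stuck-at-0.
Only N4 stuck-at-0 is consistent with every test.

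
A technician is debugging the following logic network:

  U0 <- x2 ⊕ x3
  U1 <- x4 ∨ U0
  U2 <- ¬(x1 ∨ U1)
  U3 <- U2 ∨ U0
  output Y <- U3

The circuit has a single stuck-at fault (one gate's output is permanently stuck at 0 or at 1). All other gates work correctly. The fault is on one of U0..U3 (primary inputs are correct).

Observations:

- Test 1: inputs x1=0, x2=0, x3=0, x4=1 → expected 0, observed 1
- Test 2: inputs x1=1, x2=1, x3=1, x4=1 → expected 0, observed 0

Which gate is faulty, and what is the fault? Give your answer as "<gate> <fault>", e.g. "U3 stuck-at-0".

Fault-free values for test 1 (x1=0, x2=0, x3=0, x4=1): U0=0, U1=1, U2=0, U3=0, giving Y=0. Observed 1.
Test 1: faults giving observed 1 are {U0 stuck-at-1, U1 stuck-at-0, U2 stuck-at-1, U3 stuck-at-1}.
Test 2 (x1=1, x2=1, x3=1, x4=1): fault-free U0=0, U1=1, U2=0, U3=0 → 0; observed 0. Eliminates U0 stuck-at-1, U2 stuck-at-1, U3 stuck-at-1.
Only U1 stuck-at-0 is consistent with every test.

U1 stuck-at-0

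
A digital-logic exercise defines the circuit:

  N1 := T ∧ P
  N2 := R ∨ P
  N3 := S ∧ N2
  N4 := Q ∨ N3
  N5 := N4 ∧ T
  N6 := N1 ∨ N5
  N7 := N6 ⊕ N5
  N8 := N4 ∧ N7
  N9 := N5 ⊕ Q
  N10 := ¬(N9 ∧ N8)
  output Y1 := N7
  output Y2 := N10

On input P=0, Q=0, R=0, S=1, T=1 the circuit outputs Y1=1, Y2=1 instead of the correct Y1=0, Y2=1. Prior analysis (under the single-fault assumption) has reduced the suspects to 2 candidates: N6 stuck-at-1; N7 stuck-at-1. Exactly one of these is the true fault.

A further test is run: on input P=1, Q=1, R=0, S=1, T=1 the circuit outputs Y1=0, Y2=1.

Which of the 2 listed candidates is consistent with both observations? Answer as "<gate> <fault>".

Evaluate each candidate on input P=1, Q=1, R=0, S=1, T=1:
  N6 stuck-at-1: N1=1, N2=1, N3=1, N4=1, N5=1, N6=1 [stuck-at-1], N7=0, N8=0, N9=0, N10=1 → Y1=0, Y2=1 — matches
  N7 stuck-at-1: N1=1, N2=1, N3=1, N4=1, N5=1, N6=1, N7=1 [stuck-at-1], N8=1, N9=0, N10=1 → Y1=1, Y2=1 — eliminated
Only N6 stuck-at-1 reproduces the observed Y1=0, Y2=1.

N6 stuck-at-1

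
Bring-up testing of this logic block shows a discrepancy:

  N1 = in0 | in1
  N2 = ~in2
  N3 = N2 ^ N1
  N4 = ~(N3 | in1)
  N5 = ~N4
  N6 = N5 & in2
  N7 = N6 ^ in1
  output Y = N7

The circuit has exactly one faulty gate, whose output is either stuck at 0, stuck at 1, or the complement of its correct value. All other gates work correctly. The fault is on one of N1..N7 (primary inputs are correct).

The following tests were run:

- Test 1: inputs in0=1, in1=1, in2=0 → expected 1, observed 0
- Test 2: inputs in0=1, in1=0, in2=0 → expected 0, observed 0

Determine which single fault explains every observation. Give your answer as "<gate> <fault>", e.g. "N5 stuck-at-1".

N7 stuck-at-0

Fault-free values for test 1 (in0=1, in1=1, in2=0): N1=1, N2=1, N3=0, N4=0, N5=1, N6=0, N7=1, giving Y=1. Observed 0.
Test 1: faults giving observed 0 are {N6 stuck-at-1, N6 inverted output, N7 stuck-at-0, N7 inverted output}.
Test 2 (in0=1, in1=0, in2=0): fault-free N1=1, N2=1, N3=0, N4=1, N5=0, N6=0, N7=0 → 0; observed 0. Eliminates N6 stuck-at-1, N6 inverted output, N7 inverted output.
Only N7 stuck-at-0 is consistent with every test.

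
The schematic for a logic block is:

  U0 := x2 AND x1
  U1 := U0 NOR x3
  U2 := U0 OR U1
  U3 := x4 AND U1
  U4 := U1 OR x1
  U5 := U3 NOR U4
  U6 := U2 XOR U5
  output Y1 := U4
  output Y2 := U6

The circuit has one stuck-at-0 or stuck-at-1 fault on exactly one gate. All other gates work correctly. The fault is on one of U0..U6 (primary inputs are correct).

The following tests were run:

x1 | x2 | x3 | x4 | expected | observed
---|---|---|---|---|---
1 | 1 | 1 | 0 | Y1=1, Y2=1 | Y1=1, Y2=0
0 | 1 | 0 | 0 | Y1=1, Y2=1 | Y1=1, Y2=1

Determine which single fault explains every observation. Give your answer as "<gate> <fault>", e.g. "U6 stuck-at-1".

U0 stuck-at-0

Fault-free values for test 1 (x1=1, x2=1, x3=1, x4=0): U0=1, U1=0, U2=1, U3=0, U4=1, U5=0, U6=1, giving Y1=1, Y2=1. Observed Y1=1, Y2=0.
Test 1: faults giving observed Y1=1, Y2=0 are {U0 stuck-at-0, U2 stuck-at-0, U5 stuck-at-1, U6 stuck-at-0}.
Test 2 (x1=0, x2=1, x3=0, x4=0): fault-free U0=0, U1=1, U2=1, U3=0, U4=1, U5=0, U6=1 → Y1=1, Y2=1; observed Y1=1, Y2=1. Eliminates U2 stuck-at-0, U5 stuck-at-1, U6 stuck-at-0.
Only U0 stuck-at-0 is consistent with every test.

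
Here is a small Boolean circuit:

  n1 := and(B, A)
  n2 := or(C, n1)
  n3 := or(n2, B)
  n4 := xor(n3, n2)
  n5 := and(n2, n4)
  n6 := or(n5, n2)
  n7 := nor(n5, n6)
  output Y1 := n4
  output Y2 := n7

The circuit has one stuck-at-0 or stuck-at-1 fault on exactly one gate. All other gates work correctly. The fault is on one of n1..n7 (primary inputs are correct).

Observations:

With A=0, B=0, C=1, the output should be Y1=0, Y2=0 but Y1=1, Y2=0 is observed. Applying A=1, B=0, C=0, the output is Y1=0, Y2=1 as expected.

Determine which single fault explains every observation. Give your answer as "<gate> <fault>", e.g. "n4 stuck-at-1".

Fault-free values for test 1 (A=0, B=0, C=1): n1=0, n2=1, n3=1, n4=0, n5=0, n6=1, n7=0, giving Y1=0, Y2=0. Observed Y1=1, Y2=0.
Test 1: faults giving observed Y1=1, Y2=0 are {n3 stuck-at-0, n4 stuck-at-1}.
Test 2 (A=1, B=0, C=0): fault-free n1=0, n2=0, n3=0, n4=0, n5=0, n6=0, n7=1 → Y1=0, Y2=1; observed Y1=0, Y2=1. Eliminates n4 stuck-at-1.
Only n3 stuck-at-0 is consistent with every test.

n3 stuck-at-0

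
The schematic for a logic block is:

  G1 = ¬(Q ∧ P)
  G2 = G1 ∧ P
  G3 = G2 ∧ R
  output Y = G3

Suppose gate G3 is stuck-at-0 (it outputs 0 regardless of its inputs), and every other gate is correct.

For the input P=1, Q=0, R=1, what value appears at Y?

0

Propagate with G3 forced: G1=1, G2=1, G3=0 [stuck-at-0].
So Y = 0. (Without the fault it would be 1.)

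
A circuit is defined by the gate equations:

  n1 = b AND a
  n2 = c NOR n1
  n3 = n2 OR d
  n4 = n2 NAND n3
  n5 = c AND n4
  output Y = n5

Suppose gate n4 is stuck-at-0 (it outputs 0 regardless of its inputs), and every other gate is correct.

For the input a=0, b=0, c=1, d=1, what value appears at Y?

0

Propagate with n4 forced: n1=0, n2=0, n3=1, n4=0 [stuck-at-0], n5=0.
So Y = 0. (Without the fault it would be 1.)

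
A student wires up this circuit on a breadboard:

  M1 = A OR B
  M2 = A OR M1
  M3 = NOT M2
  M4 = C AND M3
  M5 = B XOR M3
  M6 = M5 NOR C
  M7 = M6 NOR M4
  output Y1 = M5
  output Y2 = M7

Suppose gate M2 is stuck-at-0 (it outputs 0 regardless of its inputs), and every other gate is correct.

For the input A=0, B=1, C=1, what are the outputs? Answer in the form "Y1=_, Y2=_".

Y1=0, Y2=0

Propagate with M2 forced: M1=1, M2=0 [stuck-at-0], M3=1, M4=1, M5=0, M6=0, M7=0.
So the outputs are Y1=0, Y2=0. (Without the fault they would be Y1=1, Y2=1.)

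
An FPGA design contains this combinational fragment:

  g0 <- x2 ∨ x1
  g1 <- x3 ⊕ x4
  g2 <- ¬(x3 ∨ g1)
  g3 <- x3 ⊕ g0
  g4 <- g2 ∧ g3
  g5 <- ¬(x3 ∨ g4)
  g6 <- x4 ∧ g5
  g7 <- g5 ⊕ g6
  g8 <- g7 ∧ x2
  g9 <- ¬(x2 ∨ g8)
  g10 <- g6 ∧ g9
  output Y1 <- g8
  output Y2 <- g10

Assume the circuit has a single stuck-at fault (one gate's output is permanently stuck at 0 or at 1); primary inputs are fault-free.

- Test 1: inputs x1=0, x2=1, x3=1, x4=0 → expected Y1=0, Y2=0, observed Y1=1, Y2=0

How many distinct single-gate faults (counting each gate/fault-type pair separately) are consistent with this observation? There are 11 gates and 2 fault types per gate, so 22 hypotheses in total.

4

Fault-free: g0=1, g1=1, g2=0, g3=0, g4=0, g5=0, g6=0, g7=0, g8=0, g9=0, g10=0 → Y1=0, Y2=0. Observed Y1=1, Y2=0.
  g0: none of the 2 fault types match ✗
  g1: none of the 2 fault types match ✗
  g2: none of the 2 fault types match ✗
  g3: none of the 2 fault types match ✗
  g4: none of the 2 fault types match ✗
  g5: stuck-at-1 ✓; others ✗
  g6: stuck-at-1 ✓; others ✗
  g7: stuck-at-1 ✓; others ✗
  g8: stuck-at-1 ✓; others ✗
  g9: none of the 2 fault types match ✗
  g10: none of the 2 fault types match ✗
Consistent faults: {g5 stuck-at-1, g6 stuck-at-1, g7 stuck-at-1, g8 stuck-at-1} — 4 in all.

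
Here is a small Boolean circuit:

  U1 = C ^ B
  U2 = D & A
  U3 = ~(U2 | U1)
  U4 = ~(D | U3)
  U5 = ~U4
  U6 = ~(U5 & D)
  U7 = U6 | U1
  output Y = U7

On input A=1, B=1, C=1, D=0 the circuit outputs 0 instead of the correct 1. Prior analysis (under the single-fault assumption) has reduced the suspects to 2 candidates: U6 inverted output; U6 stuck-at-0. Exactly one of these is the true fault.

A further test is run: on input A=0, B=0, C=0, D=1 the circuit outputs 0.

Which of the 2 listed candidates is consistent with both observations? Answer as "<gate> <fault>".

Evaluate each candidate on input A=0, B=0, C=0, D=1:
  U6 inverted output: U1=0, U2=0, U3=1, U4=0, U5=1, U6=1 [inverted output], U7=1 → 1 — eliminated
  U6 stuck-at-0: U1=0, U2=0, U3=1, U4=0, U5=1, U6=0 [stuck-at-0], U7=0 → 0 — matches
Only U6 stuck-at-0 reproduces the observed 0.

U6 stuck-at-0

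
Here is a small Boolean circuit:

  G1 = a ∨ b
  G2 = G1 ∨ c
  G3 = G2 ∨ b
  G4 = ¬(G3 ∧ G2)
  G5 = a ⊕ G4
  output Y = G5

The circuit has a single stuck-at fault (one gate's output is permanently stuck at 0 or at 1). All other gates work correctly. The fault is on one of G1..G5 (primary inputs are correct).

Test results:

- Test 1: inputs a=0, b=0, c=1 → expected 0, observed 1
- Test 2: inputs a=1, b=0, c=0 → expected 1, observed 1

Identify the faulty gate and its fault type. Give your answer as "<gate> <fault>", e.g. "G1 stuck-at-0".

Fault-free values for test 1 (a=0, b=0, c=1): G1=0, G2=1, G3=1, G4=0, G5=0, giving Y=0. Observed 1.
Test 1: faults giving observed 1 are {G2 stuck-at-0, G3 stuck-at-0, G4 stuck-at-1, G5 stuck-at-1}.
Test 2 (a=1, b=0, c=0): fault-free G1=1, G2=1, G3=1, G4=0, G5=1 → 1; observed 1. Eliminates G2 stuck-at-0, G3 stuck-at-0, G4 stuck-at-1.
Only G5 stuck-at-1 is consistent with every test.

G5 stuck-at-1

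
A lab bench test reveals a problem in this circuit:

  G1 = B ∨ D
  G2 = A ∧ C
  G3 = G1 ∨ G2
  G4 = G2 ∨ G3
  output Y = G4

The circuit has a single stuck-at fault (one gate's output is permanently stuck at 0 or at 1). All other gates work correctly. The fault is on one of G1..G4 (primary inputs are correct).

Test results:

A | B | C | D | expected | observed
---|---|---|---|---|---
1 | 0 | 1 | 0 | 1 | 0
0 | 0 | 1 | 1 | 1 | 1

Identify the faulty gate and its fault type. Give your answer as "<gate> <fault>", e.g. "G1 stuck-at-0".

Fault-free values for test 1 (A=1, B=0, C=1, D=0): G1=0, G2=1, G3=1, G4=1, giving Y=1. Observed 0.
Test 1: faults giving observed 0 are {G2 stuck-at-0, G4 stuck-at-0}.
Test 2 (A=0, B=0, C=1, D=1): fault-free G1=1, G2=0, G3=1, G4=1 → 1; observed 1. Eliminates G4 stuck-at-0.
Only G2 stuck-at-0 is consistent with every test.

G2 stuck-at-0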